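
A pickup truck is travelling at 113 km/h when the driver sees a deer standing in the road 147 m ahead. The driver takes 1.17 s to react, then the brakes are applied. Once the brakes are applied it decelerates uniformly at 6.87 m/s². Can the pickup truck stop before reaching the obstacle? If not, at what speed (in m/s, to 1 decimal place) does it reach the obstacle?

Yes — it stops about 38.6 m short of the obstacle, so it never reaches it

113 km/h ÷ 3.6 = 31.3889 m/s.
Reaction distance = 31.3889 × 1.17 = 36.725 m.
Braking distance = v²/(2a) = 985.263 / 13.740 = 71.708 m.
Total stopping distance = 36.725 + 71.708 = 108.433 m, vs 147 m available — it stops with 147 − 108.433 = 38.567 m to spare.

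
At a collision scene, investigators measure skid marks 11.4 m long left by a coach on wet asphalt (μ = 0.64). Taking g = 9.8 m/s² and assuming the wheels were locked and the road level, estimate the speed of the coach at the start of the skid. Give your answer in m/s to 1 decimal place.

Initial speed ≈ 12.0 m/s

Deceleration a = μg = 0.64 × 9.8 = 6.272 m/s².
v = √(2a·d) = √(2 × 6.272 × 11.4) = √143.002 = 11.9583 m/s.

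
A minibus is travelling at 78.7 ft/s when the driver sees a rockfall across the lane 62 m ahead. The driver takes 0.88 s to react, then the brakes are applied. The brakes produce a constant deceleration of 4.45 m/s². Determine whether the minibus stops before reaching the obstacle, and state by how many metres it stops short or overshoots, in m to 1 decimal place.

78.7 ft/s × 0.3048 = 23.9878 m/s.
Reaction distance = 23.9878 × 0.88 = 21.109 m.
Braking distance = v²/(2a) = 575.415 / 8.900 = 64.653 m.
Total stopping distance = 21.109 + 64.653 = 85.762 m, vs 62 m available — it cannot stop in time and overshoots by 85.762 − 62 = 23.762 m.

No — it overshoots by 23.8 m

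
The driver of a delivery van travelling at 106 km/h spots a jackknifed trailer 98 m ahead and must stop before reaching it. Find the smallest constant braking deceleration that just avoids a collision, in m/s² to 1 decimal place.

Required deceleration ≈ 4.4 m/s²

106 km/h ÷ 3.6 = 29.4444 m/s.
v² = 2a·d ⇒ a = v²/(2d) = 29.4444² / (2 × 98.000) = 866.973 / 196.000 = 4.4233 m/s².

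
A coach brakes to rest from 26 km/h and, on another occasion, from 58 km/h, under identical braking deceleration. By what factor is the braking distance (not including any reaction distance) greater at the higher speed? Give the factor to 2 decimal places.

Braking distance d = v²/(2a), so with a fixed, d ∝ v².
Factor = (58/26)² = 2.2308² = 4.9765.

Factor ≈ 4.98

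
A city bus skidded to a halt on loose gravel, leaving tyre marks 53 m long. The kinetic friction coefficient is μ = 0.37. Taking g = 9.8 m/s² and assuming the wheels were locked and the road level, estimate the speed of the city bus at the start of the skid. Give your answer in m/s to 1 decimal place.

Deceleration a = μg = 0.37 × 9.8 = 3.626 m/s².
v = √(2a·d) = √(2 × 3.626 × 53) = √384.356 = 19.6050 m/s.

Initial speed ≈ 19.6 m/s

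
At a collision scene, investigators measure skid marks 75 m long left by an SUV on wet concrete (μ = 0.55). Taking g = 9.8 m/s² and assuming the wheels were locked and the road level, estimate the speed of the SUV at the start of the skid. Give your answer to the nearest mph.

Deceleration a = μg = 0.55 × 9.8 = 5.390 m/s².
v = √(2a·d) = √(2 × 5.390 × 75) = √808.500 = 28.4341 m/s.
= 28.4341 ÷ 0.44704 = 63.605 mph.

Initial speed ≈ 64 mph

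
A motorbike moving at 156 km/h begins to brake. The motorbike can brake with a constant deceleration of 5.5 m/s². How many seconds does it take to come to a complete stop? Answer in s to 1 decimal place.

156 km/h ÷ 3.6 = 43.3333 m/s.
Braking time = v/a = 43.3333 / 5.500 = 7.879 s.

Braking time ≈ 7.9 s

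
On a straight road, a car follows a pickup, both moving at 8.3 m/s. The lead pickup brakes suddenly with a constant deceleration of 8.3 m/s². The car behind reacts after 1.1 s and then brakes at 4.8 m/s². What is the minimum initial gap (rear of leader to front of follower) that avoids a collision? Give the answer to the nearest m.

Minimum gap ≈ 12 m

Leader travels v²/(2a_L) = 68.890 / 16.600 = 4.150 m before stopping.
Follower covers v·t_r = 8.3000 × 1.1 = 9.130 m while reacting, then v²/(2a_F) = 68.890 / 9.600 = 7.176 m while braking, for a total of 9.130 + 7.176 = 16.306 m.
Since a_F ≤ a_L and the follower starts braking later, the follower is never slower than the leader, so the closest approach is when both have stopped.
Minimum gap = 16.306 − 4.150 = 12.156 m.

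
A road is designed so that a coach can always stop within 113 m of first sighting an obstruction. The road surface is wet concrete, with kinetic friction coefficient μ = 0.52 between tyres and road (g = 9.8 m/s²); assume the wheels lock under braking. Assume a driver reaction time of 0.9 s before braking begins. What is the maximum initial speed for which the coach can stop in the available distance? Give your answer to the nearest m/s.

a = μg = 0.52 × 9.8 = 5.096 m/s².
Stopping distance: v·t_r + v²/(2a) = 113 with t_r = 0.9 s and a = 5.096 m/s².
So v² + 9.173 v − 1151.70 = 0.
Positive root: v = −a·t_r + √((a·t_r)² + 2a·d) = −4.586 + √(21.031 + 1151.70) = 29.6592 m/s.

Maximum speed ≈ 30 m/s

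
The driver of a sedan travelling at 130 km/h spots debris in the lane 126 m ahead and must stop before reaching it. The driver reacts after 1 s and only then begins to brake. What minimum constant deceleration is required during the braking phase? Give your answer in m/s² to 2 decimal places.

130 km/h ÷ 3.6 = 36.1111 m/s.
Distance covered during reaction = 36.1111 × 1 = 36.111 m.
Distance available for braking: 126 − 36.111 = 89.889 m.
v² = 2a·d ⇒ a = v²/(2d) = 36.1111² / (2 × 89.889) = 1304.012 / 179.778 = 7.2535 m/s².

Required deceleration ≈ 7.25 m/s²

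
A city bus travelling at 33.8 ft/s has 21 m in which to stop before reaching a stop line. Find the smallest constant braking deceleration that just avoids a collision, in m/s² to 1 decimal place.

33.8 ft/s × 0.3048 = 10.3022 m/s.
v² = 2a·d ⇒ a = v²/(2d) = 10.3022² / (2 × 21.000) = 106.135 / 42.000 = 2.5270 m/s².

Required deceleration ≈ 2.5 m/s²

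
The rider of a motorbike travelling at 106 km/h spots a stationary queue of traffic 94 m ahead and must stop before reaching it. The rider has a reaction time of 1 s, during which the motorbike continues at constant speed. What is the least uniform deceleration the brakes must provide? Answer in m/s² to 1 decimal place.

Required deceleration ≈ 6.7 m/s²

106 km/h ÷ 3.6 = 29.4444 m/s.
Distance covered during reaction = 29.4444 × 1 = 29.444 m.
Distance available for braking: 94 − 29.444 = 64.556 m.
v² = 2a·d ⇒ a = v²/(2d) = 29.4444² / (2 × 64.556) = 866.973 / 129.112 = 6.7149 m/s².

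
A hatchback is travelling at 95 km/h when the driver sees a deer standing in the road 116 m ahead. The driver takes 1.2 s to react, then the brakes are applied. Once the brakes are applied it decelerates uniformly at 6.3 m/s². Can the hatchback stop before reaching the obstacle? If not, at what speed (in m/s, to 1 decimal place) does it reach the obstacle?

Yes — it stops about 29.1 m short of the obstacle, so it never reaches it

95 km/h ÷ 3.6 = 26.3889 m/s.
Reaction distance = 26.3889 × 1.2 = 31.667 m.
Braking distance = v²/(2a) = 696.374 / 12.600 = 55.268 m.
Total stopping distance = 31.667 + 55.268 = 86.935 m, vs 116 m available — it stops with 116 − 86.935 = 29.065 m to spare.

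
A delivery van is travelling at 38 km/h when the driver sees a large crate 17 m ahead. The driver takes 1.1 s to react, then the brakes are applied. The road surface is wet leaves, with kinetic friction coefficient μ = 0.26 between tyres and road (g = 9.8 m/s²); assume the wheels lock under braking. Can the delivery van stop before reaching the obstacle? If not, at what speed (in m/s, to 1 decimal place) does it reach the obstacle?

No — it strikes the obstacle at 9.2 m/s

38 km/h ÷ 3.6 = 10.5556 m/s.
a = μg = 0.26 × 9.8 = 2.548 m/s².
Reaction distance = 10.5556 × 1.1 = 11.611 m.
Braking distance needed to stop: v²/(2a) = 111.421 / 5.096 = 21.864 m, so total needed = 11.611 + 21.864 = 33.475 m > 17 m — it cannot stop.
Distance remaining when braking begins: 17 − 11.611 = 5.389 m.
v² = v₀² − 2a·d = 111.421 − 2 × 2.548 × 5.389 = 83.959 m²/s².
v = √83.959 = 9.163 m/s.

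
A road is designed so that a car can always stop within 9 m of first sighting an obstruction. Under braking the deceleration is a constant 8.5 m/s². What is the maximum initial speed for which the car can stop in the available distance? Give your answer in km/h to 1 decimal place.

Maximum speed ≈ 44.5 km/h

v²/(2a) = d ⇒ v = √(2 × 8.500 × 9) = √153.00 = 12.3693 m/s.
12.3693 m/s × 3.6 = 44.529 km/h.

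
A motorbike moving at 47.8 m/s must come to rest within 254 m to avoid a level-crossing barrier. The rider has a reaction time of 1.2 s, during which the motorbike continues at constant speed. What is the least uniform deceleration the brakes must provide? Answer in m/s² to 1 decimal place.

Required deceleration ≈ 5.8 m/s²

Distance covered during reaction = 47.8000 × 1.2 = 57.360 m.
Distance available for braking: 254 − 57.360 = 196.640 m.
v² = 2a·d ⇒ a = v²/(2d) = 47.8000² / (2 × 196.640) = 2284.840 / 393.280 = 5.8097 m/s².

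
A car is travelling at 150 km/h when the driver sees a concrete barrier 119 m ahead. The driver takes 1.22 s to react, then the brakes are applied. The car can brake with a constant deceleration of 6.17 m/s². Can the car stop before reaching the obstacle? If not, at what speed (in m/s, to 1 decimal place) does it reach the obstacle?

No — it strikes the obstacle at 29.9 m/s

150 km/h ÷ 3.6 = 41.6667 m/s.
Reaction distance = 41.6667 × 1.22 = 50.833 m.
Braking distance needed to stop: v²/(2a) = 1736.114 / 12.340 = 140.690 m, so total needed = 50.833 + 140.690 = 191.523 m > 119 m — it cannot stop.
Distance remaining when braking begins: 119 − 50.833 = 68.167 m.
v² = v₀² − 2a·d = 1736.114 − 2 × 6.170 × 68.167 = 894.933 m²/s².
v = √894.933 = 29.915 m/s.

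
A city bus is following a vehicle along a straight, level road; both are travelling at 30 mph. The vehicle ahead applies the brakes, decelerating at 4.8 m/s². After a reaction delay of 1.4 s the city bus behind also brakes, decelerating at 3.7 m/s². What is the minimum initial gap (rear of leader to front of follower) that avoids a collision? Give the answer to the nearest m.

Minimum gap ≈ 24 m

30 mph × 0.44704 = 13.4112 m/s.
Leader travels v²/(2a_L) = 179.860 / 9.600 = 18.735 m before stopping.
Follower covers v·t_r = 13.4112 × 1.4 = 18.776 m while reacting, then v²/(2a_F) = 179.860 / 7.400 = 24.305 m while braking, for a total of 18.776 + 24.305 = 43.081 m.
Since a_F ≤ a_L and the follower starts braking later, the follower is never slower than the leader, so the closest approach is when both have stopped.
Minimum gap = 43.081 − 18.735 = 24.346 m.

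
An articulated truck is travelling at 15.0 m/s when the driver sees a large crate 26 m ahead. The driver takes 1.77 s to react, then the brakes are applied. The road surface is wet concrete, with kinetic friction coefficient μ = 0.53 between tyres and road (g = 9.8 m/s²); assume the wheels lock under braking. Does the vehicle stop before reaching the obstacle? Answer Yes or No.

No

a = μg = 0.53 × 9.8 = 5.194 m/s².
Reaction distance = 15.0000 × 1.77 = 26.550 m.
Braking distance = v²/(2a) = 225.000 / 10.388 = 21.660 m.
Total stopping distance = 26.550 + 21.660 = 48.210 m, vs 26 m available — it cannot stop in time and overshoots by 48.210 − 26 = 22.210 m.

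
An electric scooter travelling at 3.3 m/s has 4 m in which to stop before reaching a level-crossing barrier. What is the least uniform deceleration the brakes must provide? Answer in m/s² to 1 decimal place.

Required deceleration ≈ 1.4 m/s²

v² = 2a·d ⇒ a = v²/(2d) = 3.3000² / (2 × 4.000) = 10.890 / 8.000 = 1.3613 m/s².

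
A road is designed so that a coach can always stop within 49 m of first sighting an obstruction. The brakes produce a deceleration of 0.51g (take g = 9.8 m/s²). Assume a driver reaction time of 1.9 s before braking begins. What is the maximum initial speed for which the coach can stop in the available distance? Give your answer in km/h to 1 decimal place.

Maximum speed ≈ 52.5 km/h

a = 0.51 × 9.8 = 4.998 m/s².
Stopping distance: v·t_r + v²/(2a) = 49 with t_r = 1.9 s and a = 4.998 m/s².
So v² + 18.992 v − 489.80 = 0.
Positive root: v = −a·t_r + √((a·t_r)² + 2a·d) = −9.496 + √(90.174 + 489.80) = 14.5866 m/s.
14.5866 m/s × 3.6 = 52.512 km/h.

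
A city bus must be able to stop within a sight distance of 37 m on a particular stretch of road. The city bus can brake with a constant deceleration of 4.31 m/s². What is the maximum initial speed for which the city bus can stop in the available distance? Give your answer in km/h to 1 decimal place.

Maximum speed ≈ 64.3 km/h

v²/(2a) = d ⇒ v = √(2 × 4.310 × 37) = √318.94 = 17.8589 m/s.
17.8589 m/s × 3.6 = 64.292 km/h.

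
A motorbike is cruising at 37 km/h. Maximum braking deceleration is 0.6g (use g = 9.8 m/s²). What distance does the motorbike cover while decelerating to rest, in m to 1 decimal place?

Braking distance ≈ 9.0 m

37 km/h ÷ 3.6 = 10.2778 m/s.
a = 0.6 × 9.8 = 5.880 m/s².
Braking distance = v²/(2a) = 10.2778² / (2 × 5.880) = 105.633 / 11.760 = 8.982 m.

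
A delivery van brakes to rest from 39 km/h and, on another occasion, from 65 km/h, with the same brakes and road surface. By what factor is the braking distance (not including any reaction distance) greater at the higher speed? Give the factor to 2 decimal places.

Factor ≈ 2.78

Braking distance d = v²/(2a), so with a fixed, d ∝ v².
Factor = (65/39)² = 1.6667² = 2.7779.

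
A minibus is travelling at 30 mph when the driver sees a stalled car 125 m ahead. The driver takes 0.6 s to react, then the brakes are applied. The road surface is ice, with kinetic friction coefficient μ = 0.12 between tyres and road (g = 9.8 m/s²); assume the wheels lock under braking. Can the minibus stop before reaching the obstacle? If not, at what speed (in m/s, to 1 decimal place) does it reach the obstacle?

Yes — it stops about 40.5 m short of the obstacle, so it never reaches it

30 mph × 0.44704 = 13.4112 m/s.
a = μg = 0.12 × 9.8 = 1.176 m/s².
Reaction distance = 13.4112 × 0.6 = 8.047 m.
Braking distance = v²/(2a) = 179.860 / 2.352 = 76.471 m.
Total stopping distance = 8.047 + 76.471 = 84.518 m, vs 125 m available — it stops with 125 − 84.518 = 40.482 m to spare.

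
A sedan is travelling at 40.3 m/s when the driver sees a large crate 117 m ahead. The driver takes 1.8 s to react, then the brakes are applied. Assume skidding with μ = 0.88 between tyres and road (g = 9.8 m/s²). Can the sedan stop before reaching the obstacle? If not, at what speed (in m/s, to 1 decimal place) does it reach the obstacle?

No — it strikes the obstacle at 29.3 m/s

a = μg = 0.88 × 9.8 = 8.624 m/s².
Reaction distance = 40.3000 × 1.8 = 72.540 m.
Braking distance needed to stop: v²/(2a) = 1624.090 / 17.248 = 94.161 m, so total needed = 72.540 + 94.161 = 166.701 m > 117 m — it cannot stop.
Distance remaining when braking begins: 117 − 72.540 = 44.460 m.
v² = v₀² − 2a·d = 1624.090 − 2 × 8.624 × 44.460 = 857.244 m²/s².
v = √857.244 = 29.279 m/s.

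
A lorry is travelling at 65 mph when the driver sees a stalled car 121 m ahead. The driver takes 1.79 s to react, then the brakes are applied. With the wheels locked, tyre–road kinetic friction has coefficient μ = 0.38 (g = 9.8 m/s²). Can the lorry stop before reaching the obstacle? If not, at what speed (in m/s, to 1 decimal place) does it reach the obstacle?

No — it strikes the obstacle at 18.2 m/s

65 mph × 0.44704 = 29.0576 m/s.
a = μg = 0.38 × 9.8 = 3.724 m/s².
Reaction distance = 29.0576 × 1.79 = 52.013 m.
Braking distance needed to stop: v²/(2a) = 844.344 / 7.448 = 113.365 m, so total needed = 52.013 + 113.365 = 165.378 m > 121 m — it cannot stop.
Distance remaining when braking begins: 121 − 52.013 = 68.987 m.
v² = v₀² − 2a·d = 844.344 − 2 × 3.724 × 68.987 = 330.529 m²/s².
v = √330.529 = 18.180 m/s.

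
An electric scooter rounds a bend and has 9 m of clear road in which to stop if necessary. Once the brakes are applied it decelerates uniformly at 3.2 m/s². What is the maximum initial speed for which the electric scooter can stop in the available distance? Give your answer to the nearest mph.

Maximum speed ≈ 17 mph

v²/(2a) = d ⇒ v = √(2 × 3.200 × 9) = √57.60 = 7.5895 m/s.
7.5895 m/s ÷ 0.44704 = 16.977 mph.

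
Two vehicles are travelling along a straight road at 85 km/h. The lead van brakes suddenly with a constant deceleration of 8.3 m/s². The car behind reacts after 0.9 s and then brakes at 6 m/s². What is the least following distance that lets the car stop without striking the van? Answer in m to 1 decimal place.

Minimum gap ≈ 34.1 m

85 km/h ÷ 3.6 = 23.6111 m/s.
Leader travels v²/(2a_L) = 557.484 / 16.600 = 33.583 m before stopping.
Follower covers v·t_r = 23.6111 × 0.9 = 21.250 m while reacting, then v²/(2a_F) = 557.484 / 12.000 = 46.457 m while braking, for a total of 21.250 + 46.457 = 67.707 m.
Since a_F ≤ a_L and the follower starts braking later, the follower is never slower than the leader, so the closest approach is when both have stopped.
Minimum gap = 67.707 − 33.583 = 34.124 m.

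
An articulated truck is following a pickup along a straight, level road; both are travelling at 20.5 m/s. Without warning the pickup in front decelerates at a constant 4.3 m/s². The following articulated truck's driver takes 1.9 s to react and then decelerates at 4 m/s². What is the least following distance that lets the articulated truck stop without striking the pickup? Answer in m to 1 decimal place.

Minimum gap ≈ 42.6 m

Leader travels v²/(2a_L) = 420.250 / 8.600 = 48.866 m before stopping.
Follower covers v·t_r = 20.5000 × 1.9 = 38.950 m while reacting, then v²/(2a_F) = 420.250 / 8.000 = 52.531 m while braking, for a total of 38.950 + 52.531 = 91.481 m.
Since a_F ≤ a_L and the follower starts braking later, the follower is never slower than the leader, so the closest approach is when both have stopped.
Minimum gap = 91.481 − 48.866 = 42.615 m.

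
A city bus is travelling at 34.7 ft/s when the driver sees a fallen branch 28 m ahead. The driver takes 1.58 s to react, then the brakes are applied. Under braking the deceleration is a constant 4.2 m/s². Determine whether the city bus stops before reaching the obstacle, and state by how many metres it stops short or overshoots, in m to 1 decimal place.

No — it overshoots by 2.0 m

34.7 ft/s × 0.3048 = 10.5766 m/s.
Reaction distance = 10.5766 × 1.58 = 16.711 m.
Braking distance = v²/(2a) = 111.864 / 8.400 = 13.317 m.
Total stopping distance = 16.711 + 13.317 = 30.028 m, vs 28 m available — it cannot stop in time and overshoots by 30.028 − 28 = 2.028 m.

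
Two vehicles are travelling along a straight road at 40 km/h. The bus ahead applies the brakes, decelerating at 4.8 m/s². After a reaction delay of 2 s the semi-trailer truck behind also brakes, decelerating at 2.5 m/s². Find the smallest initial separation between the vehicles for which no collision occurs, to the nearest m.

40 km/h ÷ 3.6 = 11.1111 m/s.
Leader travels v²/(2a_L) = 123.457 / 9.600 = 12.860 m before stopping.
Follower covers v·t_r = 11.1111 × 2 = 22.222 m while reacting, then v²/(2a_F) = 123.457 / 5.000 = 24.691 m while braking, for a total of 22.222 + 24.691 = 46.913 m.
Since a_F ≤ a_L and the follower starts braking later, the follower is never slower than the leader, so the closest approach is when both have stopped.
Minimum gap = 46.913 − 12.860 = 34.053 m.

Minimum gap ≈ 34 m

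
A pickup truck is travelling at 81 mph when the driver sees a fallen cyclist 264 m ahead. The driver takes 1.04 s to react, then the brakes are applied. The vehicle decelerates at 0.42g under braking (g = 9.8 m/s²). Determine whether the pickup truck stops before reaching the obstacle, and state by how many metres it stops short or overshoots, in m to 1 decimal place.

81 mph × 0.44704 = 36.2102 m/s.
a = 0.42 × 9.8 = 4.116 m/s².
Reaction distance = 36.2102 × 1.04 = 37.659 m.
Braking distance = v²/(2a) = 1311.179 / 8.232 = 159.278 m.
Total stopping distance = 37.659 + 159.278 = 196.937 m, vs 264 m available — it stops with 264 − 196.937 = 67.063 m to spare.

Yes — it stops 67.1 m short of the obstacle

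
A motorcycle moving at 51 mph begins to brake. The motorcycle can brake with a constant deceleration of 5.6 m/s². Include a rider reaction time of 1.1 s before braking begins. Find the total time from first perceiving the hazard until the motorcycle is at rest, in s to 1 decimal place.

51 mph × 0.44704 = 22.7990 m/s.
Braking time = v/a = 22.7990 / 5.600 = 4.071 s.
Total = 1.1 + 4.071 = 5.171 s.

Total time ≈ 5.2 s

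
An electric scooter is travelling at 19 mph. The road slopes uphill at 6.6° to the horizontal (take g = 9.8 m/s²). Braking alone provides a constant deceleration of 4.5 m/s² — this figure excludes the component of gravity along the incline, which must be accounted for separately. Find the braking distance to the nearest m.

Braking distance ≈ 6 m

19 mph × 0.44704 = 8.4938 m/s.
Gravity along the uphill slope adds to the braking deceleration: a_eff = 4.500 + 9.8·sin 6.6° = 4.500 + 1.126 = 5.626 m/s².
Braking distance = v²/(2a) = 8.4938² / (2 × 5.626) = 72.145 / 11.252 = 6.412 m.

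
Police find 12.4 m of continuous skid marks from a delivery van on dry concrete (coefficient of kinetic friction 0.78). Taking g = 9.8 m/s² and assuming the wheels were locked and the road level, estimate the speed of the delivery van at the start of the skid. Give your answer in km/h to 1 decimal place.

Deceleration a = μg = 0.78 × 9.8 = 7.644 m/s².
v = √(2a·d) = √(2 × 7.644 × 12.4) = √189.571 = 13.7685 m/s.
= 13.7685 × 3.6 = 49.567 km/h.

Initial speed ≈ 49.6 km/h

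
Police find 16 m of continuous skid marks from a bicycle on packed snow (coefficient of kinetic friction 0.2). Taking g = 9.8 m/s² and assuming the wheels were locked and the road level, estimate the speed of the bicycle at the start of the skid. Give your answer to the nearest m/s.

Initial speed ≈ 8 m/s

Deceleration a = μg = 0.2 × 9.8 = 1.960 m/s².
v = √(2a·d) = √(2 × 1.960 × 16) = √62.720 = 7.9196 m/s.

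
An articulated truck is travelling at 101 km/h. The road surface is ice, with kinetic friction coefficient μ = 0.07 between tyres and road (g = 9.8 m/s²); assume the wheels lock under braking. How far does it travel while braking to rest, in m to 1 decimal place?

101 km/h ÷ 3.6 = 28.0556 m/s.
a = μg = 0.07 × 9.8 = 0.686 m/s².
Braking distance = v²/(2a) = 28.0556² / (2 × 0.686) = 787.117 / 1.372 = 573.700 m.

Braking distance ≈ 573.7 m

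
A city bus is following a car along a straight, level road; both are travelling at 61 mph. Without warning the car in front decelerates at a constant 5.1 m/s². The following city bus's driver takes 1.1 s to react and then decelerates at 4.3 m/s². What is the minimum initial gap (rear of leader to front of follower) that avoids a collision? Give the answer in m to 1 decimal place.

Minimum gap ≈ 43.6 m

61 mph × 0.44704 = 27.2694 m/s.
Leader travels v²/(2a_L) = 743.620 / 10.200 = 72.904 m before stopping.
Follower covers v·t_r = 27.2694 × 1.1 = 29.996 m while reacting, then v²/(2a_F) = 743.620 / 8.600 = 86.467 m while braking, for a total of 29.996 + 86.467 = 116.463 m.
Since a_F ≤ a_L and the follower starts braking later, the follower is never slower than the leader, so the closest approach is when both have stopped.
Minimum gap = 116.463 − 72.904 = 43.559 m.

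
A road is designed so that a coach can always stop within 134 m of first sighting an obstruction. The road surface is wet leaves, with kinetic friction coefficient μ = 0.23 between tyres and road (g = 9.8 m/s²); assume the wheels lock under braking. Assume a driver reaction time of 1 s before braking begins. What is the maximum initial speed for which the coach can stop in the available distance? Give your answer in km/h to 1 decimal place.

Maximum speed ≈ 80.7 km/h

a = μg = 0.23 × 9.8 = 2.254 m/s².
Stopping distance: v·t_r + v²/(2a) = 134 with t_r = 1 s and a = 2.254 m/s².
So v² + 4.508 v − 604.07 = 0.
Positive root: v = −a·t_r + √((a·t_r)² + 2a·d) = −2.254 + √(5.081 + 604.07) = 22.4270 m/s.
22.4270 m/s × 3.6 = 80.737 km/h.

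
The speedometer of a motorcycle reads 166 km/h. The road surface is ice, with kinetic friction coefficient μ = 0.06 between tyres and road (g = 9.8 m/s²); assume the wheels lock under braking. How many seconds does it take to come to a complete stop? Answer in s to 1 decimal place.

Braking time ≈ 78.4 s

166 km/h ÷ 3.6 = 46.1111 m/s.
a = μg = 0.06 × 9.8 = 0.588 m/s².
Braking time = v/a = 46.1111 / 0.588 = 78.420 s.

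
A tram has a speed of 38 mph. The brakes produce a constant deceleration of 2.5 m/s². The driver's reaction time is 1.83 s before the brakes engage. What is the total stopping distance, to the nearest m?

38 mph × 0.44704 = 16.9875 m/s.
Reaction distance = v·t_r = 16.9875 × 1.83 = 31.087 m.
Braking distance = v²/(2a) = 16.9875² / (2 × 2.500) = 288.575 / 5.000 = 57.715 m.
Total = 31.087 + 57.715 = 88.802 m.

Total stopping distance ≈ 89 m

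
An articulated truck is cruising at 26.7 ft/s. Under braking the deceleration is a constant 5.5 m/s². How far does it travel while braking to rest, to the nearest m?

26.7 ft/s × 0.3048 = 8.1382 m/s.
Braking distance = v²/(2a) = 8.1382² / (2 × 5.500) = 66.230 / 11.000 = 6.021 m.

Braking distance ≈ 6 m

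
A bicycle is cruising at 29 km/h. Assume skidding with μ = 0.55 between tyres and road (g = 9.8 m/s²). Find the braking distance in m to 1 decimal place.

Braking distance ≈ 6.0 m

29 km/h ÷ 3.6 = 8.0556 m/s.
a = μg = 0.55 × 9.8 = 5.390 m/s².
Braking distance = v²/(2a) = 8.0556² / (2 × 5.390) = 64.893 / 10.780 = 6.020 m.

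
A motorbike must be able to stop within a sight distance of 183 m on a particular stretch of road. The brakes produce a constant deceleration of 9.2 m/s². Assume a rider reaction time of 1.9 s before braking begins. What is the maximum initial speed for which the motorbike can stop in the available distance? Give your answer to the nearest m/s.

Maximum speed ≈ 43 m/s

Stopping distance: v·t_r + v²/(2a) = 183 with t_r = 1.9 s and a = 9.200 m/s².
So v² + 34.960 v − 3367.20 = 0.
Positive root: v = −a·t_r + √((a·t_r)² + 2a·d) = −17.480 + √(305.550 + 3367.20) = 43.1232 m/s.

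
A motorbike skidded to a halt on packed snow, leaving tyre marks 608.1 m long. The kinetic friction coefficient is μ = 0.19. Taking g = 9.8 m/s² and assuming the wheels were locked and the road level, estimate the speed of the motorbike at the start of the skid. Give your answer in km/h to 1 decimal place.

Initial speed ≈ 171.3 km/h

Deceleration a = μg = 0.19 × 9.8 = 1.862 m/s².
v = √(2a·d) = √(2 × 1.862 × 608.1) = √2264.564 = 47.5874 m/s.
= 47.5874 × 3.6 = 171.315 km/h.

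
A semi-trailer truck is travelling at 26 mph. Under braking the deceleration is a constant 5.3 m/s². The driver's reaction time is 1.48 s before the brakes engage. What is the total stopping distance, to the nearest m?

26 mph × 0.44704 = 11.6230 m/s.
Reaction distance = v·t_r = 11.6230 × 1.48 = 17.202 m.
Braking distance = v²/(2a) = 11.6230² / (2 × 5.300) = 135.094 / 10.600 = 12.745 m.
Total = 17.202 + 12.745 = 29.947 m.

Total stopping distance ≈ 30 m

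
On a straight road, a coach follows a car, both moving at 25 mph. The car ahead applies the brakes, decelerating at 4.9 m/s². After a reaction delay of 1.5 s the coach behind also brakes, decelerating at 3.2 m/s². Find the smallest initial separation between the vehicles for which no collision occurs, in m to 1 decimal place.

Minimum gap ≈ 23.5 m

25 mph × 0.44704 = 11.1760 m/s.
Leader travels v²/(2a_L) = 124.903 / 9.800 = 12.745 m before stopping.
Follower covers v·t_r = 11.1760 × 1.5 = 16.764 m while reacting, then v²/(2a_F) = 124.903 / 6.400 = 19.516 m while braking, for a total of 16.764 + 19.516 = 36.280 m.
Since a_F ≤ a_L and the follower starts braking later, the follower is never slower than the leader, so the closest approach is when both have stopped.
Minimum gap = 36.280 − 12.745 = 23.535 m.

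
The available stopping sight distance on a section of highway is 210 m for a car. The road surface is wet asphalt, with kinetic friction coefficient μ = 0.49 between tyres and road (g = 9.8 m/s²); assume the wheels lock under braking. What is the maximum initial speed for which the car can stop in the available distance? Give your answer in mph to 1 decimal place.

Maximum speed ≈ 100.5 mph

a = μg = 0.49 × 9.8 = 4.802 m/s².
v²/(2a) = d ⇒ v = √(2 × 4.802 × 210) = √2016.84 = 44.9092 m/s.
44.9092 m/s ÷ 0.44704 = 100.459 mph.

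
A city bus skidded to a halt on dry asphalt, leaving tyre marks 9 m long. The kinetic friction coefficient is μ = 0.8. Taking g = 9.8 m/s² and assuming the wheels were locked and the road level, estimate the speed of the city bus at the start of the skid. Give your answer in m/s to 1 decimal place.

Deceleration a = μg = 0.8 × 9.8 = 7.840 m/s².
v = √(2a·d) = √(2 × 7.840 × 9) = √141.120 = 11.8794 m/s.

Initial speed ≈ 11.9 m/s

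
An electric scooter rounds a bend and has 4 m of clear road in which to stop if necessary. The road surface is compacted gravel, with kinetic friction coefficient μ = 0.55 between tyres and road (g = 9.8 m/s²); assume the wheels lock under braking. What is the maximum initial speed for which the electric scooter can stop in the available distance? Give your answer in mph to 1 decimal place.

a = μg = 0.55 × 9.8 = 5.390 m/s².
v²/(2a) = d ⇒ v = √(2 × 5.390 × 4) = √43.12 = 6.5666 m/s.
6.5666 m/s ÷ 0.44704 = 14.689 mph.

Maximum speed ≈ 14.7 mph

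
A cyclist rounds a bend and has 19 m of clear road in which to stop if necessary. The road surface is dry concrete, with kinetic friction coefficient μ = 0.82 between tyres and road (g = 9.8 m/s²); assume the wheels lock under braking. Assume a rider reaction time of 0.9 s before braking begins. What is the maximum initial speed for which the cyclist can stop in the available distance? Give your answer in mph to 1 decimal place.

a = μg = 0.82 × 9.8 = 8.036 m/s².
Stopping distance: v·t_r + v²/(2a) = 19 with t_r = 0.9 s and a = 8.036 m/s².
So v² + 14.465 v − 305.37 = 0.
Positive root: v = −a·t_r + √((a·t_r)² + 2a·d) = −7.232 + √(52.302 + 305.37) = 11.6802 m/s.
11.6802 m/s ÷ 0.44704 = 26.128 mph.

Maximum speed ≈ 26.1 mph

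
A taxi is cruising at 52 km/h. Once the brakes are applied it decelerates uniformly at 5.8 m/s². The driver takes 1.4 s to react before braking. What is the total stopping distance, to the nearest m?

52 km/h ÷ 3.6 = 14.4444 m/s.
Reaction distance = v·t_r = 14.4444 × 1.4 = 20.222 m.
Braking distance = v²/(2a) = 14.4444² / (2 × 5.800) = 208.641 / 11.600 = 17.986 m.
Total = 20.222 + 17.986 = 38.208 m.

Total stopping distance ≈ 38 m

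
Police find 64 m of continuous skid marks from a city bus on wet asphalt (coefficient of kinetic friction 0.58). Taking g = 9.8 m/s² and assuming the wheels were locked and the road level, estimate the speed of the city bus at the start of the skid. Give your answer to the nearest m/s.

Deceleration a = μg = 0.58 × 9.8 = 5.684 m/s².
v = √(2a·d) = √(2 × 5.684 × 64) = √727.552 = 26.9732 m/s.

Initial speed ≈ 27 m/s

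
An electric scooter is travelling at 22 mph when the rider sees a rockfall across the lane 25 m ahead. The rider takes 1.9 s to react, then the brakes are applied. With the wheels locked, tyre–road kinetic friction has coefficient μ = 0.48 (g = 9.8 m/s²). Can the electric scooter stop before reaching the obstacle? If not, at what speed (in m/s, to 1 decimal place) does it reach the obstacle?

No — it strikes the obstacle at 6.1 m/s

22 mph × 0.44704 = 9.8349 m/s.
a = μg = 0.48 × 9.8 = 4.704 m/s².
Reaction distance = 9.8349 × 1.9 = 18.686 m.
Braking distance needed to stop: v²/(2a) = 96.725 / 9.408 = 10.281 m, so total needed = 18.686 + 10.281 = 28.967 m > 25 m — it cannot stop.
Distance remaining when braking begins: 25 − 18.686 = 6.314 m.
v² = v₀² − 2a·d = 96.725 − 2 × 4.704 × 6.314 = 37.323 m²/s².
v = √37.323 = 6.109 m/s.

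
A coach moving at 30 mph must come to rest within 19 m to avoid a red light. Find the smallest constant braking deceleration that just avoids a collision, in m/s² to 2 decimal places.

30 mph × 0.44704 = 13.4112 m/s.
v² = 2a·d ⇒ a = v²/(2d) = 13.4112² / (2 × 19.000) = 179.860 / 38.000 = 4.7332 m/s².

Required deceleration ≈ 4.73 m/s²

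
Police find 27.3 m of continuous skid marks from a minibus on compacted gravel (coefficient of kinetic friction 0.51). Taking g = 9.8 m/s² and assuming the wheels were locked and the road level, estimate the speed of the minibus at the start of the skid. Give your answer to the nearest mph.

Initial speed ≈ 37 mph

Deceleration a = μg = 0.51 × 9.8 = 4.998 m/s².
v = √(2a·d) = √(2 × 4.998 × 27.3) = √272.891 = 16.5194 m/s.
= 16.5194 ÷ 0.44704 = 36.953 mph.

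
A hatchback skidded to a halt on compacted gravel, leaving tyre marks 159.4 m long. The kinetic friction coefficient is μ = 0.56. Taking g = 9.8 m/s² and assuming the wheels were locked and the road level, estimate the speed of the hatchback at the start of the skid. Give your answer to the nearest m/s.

Initial speed ≈ 42 m/s

Deceleration a = μg = 0.56 × 9.8 = 5.488 m/s².
v = √(2a·d) = √(2 × 5.488 × 159.4) = √1749.574 = 41.8279 m/s.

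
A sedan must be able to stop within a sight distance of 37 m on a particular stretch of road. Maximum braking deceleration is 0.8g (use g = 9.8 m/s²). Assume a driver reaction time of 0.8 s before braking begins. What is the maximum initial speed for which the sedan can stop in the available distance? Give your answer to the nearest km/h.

Maximum speed ≈ 67 km/h

a = 0.8 × 9.8 = 7.840 m/s².
Stopping distance: v·t_r + v²/(2a) = 37 with t_r = 0.8 s and a = 7.840 m/s².
So v² + 12.544 v − 580.16 = 0.
Positive root: v = −a·t_r + √((a·t_r)² + 2a·d) = −6.272 + √(39.338 + 580.16) = 18.6177 m/s.
18.6177 m/s × 3.6 = 67.024 km/h.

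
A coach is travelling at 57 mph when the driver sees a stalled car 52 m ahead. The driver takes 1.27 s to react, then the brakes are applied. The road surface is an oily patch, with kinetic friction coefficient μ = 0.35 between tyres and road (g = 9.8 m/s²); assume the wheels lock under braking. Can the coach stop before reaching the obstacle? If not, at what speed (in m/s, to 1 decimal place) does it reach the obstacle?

No — it strikes the obstacle at 22.7 m/s

57 mph × 0.44704 = 25.4813 m/s.
a = μg = 0.35 × 9.8 = 3.430 m/s².
Reaction distance = 25.4813 × 1.27 = 32.361 m.
Braking distance needed to stop: v²/(2a) = 649.297 / 6.860 = 94.650 m, so total needed = 32.361 + 94.650 = 127.011 m > 52 m — it cannot stop.
Distance remaining when braking begins: 52 − 32.361 = 19.639 m.
v² = v₀² − 2a·d = 649.297 − 2 × 3.430 × 19.639 = 514.573 m²/s².
v = √514.573 = 22.684 m/s.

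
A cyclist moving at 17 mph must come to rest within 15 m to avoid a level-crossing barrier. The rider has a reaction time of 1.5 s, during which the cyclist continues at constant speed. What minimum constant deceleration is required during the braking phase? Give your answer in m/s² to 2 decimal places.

17 mph × 0.44704 = 7.5997 m/s.
Distance covered during reaction = 7.5997 × 1.5 = 11.400 m.
Distance available for braking: 15 − 11.400 = 3.600 m.
v² = 2a·d ⇒ a = v²/(2d) = 7.5997² / (2 × 3.600) = 57.755 / 7.200 = 8.0215 m/s².

Required deceleration ≈ 8.02 m/s²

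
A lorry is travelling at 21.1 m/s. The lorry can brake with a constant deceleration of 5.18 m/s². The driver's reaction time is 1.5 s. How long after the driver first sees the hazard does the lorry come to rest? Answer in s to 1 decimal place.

Braking time = v/a = 21.1000 / 5.180 = 4.073 s.
Total = 1.5 + 4.073 = 5.573 s.

Total time ≈ 5.6 s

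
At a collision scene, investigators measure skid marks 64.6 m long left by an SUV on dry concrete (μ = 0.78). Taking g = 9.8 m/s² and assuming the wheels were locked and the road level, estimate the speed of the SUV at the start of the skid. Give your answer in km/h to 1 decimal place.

Initial speed ≈ 113.1 km/h

Deceleration a = μg = 0.78 × 9.8 = 7.644 m/s².
v = √(2a·d) = √(2 × 7.644 × 64.6) = √987.605 = 31.4262 m/s.
= 31.4262 × 3.6 = 113.134 km/h.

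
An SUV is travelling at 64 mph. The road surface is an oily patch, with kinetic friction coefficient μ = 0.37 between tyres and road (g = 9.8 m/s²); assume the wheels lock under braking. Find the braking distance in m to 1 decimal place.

Braking distance ≈ 112.9 m

64 mph × 0.44704 = 28.6106 m/s.
a = μg = 0.37 × 9.8 = 3.626 m/s².
Braking distance = v²/(2a) = 28.6106² / (2 × 3.626) = 818.566 / 7.252 = 112.875 m.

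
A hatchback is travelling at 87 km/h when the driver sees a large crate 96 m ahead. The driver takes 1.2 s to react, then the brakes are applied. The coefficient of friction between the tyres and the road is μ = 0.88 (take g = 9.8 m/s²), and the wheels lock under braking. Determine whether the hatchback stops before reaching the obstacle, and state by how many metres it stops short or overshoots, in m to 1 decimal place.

87 km/h ÷ 3.6 = 24.1667 m/s.
a = μg = 0.88 × 9.8 = 8.624 m/s².
Reaction distance = 24.1667 × 1.2 = 29.000 m.
Braking distance = v²/(2a) = 584.029 / 17.248 = 33.861 m.
Total stopping distance = 29.000 + 33.861 = 62.861 m, vs 96 m available — it stops with 96 − 62.861 = 33.139 m to spare.

Yes — it stops 33.1 m short of the obstacle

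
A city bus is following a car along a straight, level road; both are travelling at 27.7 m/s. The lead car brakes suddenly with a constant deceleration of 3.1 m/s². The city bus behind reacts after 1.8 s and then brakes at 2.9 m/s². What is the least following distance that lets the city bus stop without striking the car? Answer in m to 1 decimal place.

Minimum gap ≈ 58.4 m

Leader travels v²/(2a_L) = 767.290 / 6.200 = 123.756 m before stopping.
Follower covers v·t_r = 27.7000 × 1.8 = 49.860 m while reacting, then v²/(2a_F) = 767.290 / 5.800 = 132.291 m while braking, for a total of 49.860 + 132.291 = 182.151 m.
Since a_F ≤ a_L and the follower starts braking later, the follower is never slower than the leader, so the closest approach is when both have stopped.
Minimum gap = 182.151 − 123.756 = 58.395 m.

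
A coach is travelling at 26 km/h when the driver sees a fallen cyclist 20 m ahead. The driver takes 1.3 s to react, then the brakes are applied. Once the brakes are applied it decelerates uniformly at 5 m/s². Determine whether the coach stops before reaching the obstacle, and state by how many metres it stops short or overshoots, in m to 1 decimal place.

Yes — it stops 5.4 m short of the obstacle

26 km/h ÷ 3.6 = 7.2222 m/s.
Reaction distance = 7.2222 × 1.3 = 9.389 m.
Braking distance = v²/(2a) = 52.160 / 10.000 = 5.216 m.
Total stopping distance = 9.389 + 5.216 = 14.605 m, vs 20 m available — it stops with 20 − 14.605 = 5.395 m to spare.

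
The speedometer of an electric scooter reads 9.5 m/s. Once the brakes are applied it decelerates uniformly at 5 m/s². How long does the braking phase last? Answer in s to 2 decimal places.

Braking time ≈ 1.90 s

Braking time = v/a = 9.5000 / 5.000 = 1.900 s.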